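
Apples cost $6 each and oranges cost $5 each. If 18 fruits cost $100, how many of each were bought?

Let a = apples, o = oranges.
a + o = 18
6a + 5o = 100
Substitute o = 18 - a:
6a + 5(18 - a) = 100
(6 - 5)a = 100 - 90
1a = 10
a = 10, o = 18 - 10 = 8

Apples: 10, Oranges: 8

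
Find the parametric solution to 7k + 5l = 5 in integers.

Step 1: Compute gcd(7, 5) = 1.
Since 1 divides 5, solutions exist.

Step 2: Find a particular solution using extended Euclidean algorithm.
We get k₀ = -10, l₀ = 15.
Check: 7*-10 + 5*15 = 5 = 5 ✓

Step 3: Write the general solution.
k = -10 + (5/1)t = -10 + 5t
l = 15 - (7/1)t = 15 - 7t
for any integer t.

k = -10 + 5t, l = 15 - 7t for integer t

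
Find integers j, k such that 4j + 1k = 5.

Step 1: Check solvability.
gcd(4, 1) = 1
Since 1 divides 5, solutions exist.

Step 2: Apply extended Euclidean algorithm to find gcd.
We find integers such that 4*x0 + 1*y0 = 1

Step 3: Scale the particular solution.
Multiply by 5/1 = 5:
j = 0, k = 5

Step 4: Verify.
4*(0) + 1*(5) = 5 = 5 ✓

j = 0, k = 5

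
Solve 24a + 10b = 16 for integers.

Step 1: Check solvability.
gcd(24, 10) = 2
Since 2 divides 16, solutions exist.

Step 2: Apply extended Euclidean algorithm to find gcd.
We find integers such that 24*x0 + 10*y0 = 2

Step 3: Scale the particular solution.
Multiply by 16/2 = 8:
a = -16, b = 40

Step 4: Verify.
24*(-16) + 10*(40) = 16 = 16 ✓

a = -16, b = 40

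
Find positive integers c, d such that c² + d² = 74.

Search for c with 74 - c² a perfect square.
c = 5: 74 - 5² = 74 - 25 = 49 = 7² ✓
So c = 5, d = 7.

c = 5, d = 7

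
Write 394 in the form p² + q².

We need to find integers p, q > 0 such that p² + q² = 394.
Trying p = 13: q² = 394 - 13² = 394 - 169 = 225
q = 15
Check: 13² + 15² = 169 + 225 = 394 ✓

394 = 13² + 15²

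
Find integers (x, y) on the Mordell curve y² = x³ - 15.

Try small integer x values and check whether x³ - 15 is a perfect square.
x = 4: x³ - 15 = 4³ - 15 = 64 - 15 = 49
Is 49 a perfect square? 7² = 49 ✓
So (x, y) = (4, -7) is a solution.

x = 4, y = -7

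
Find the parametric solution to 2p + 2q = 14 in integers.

Step 1: Compute gcd(2, 2) = 2.
Since 2 divides 14, solutions exist.

Step 2: Find a particular solution using extended Euclidean algorithm.
We get p₀ = 0, q₀ = 7.
Check: 2*0 + 2*7 = 14 = 14 ✓

Step 3: Write the general solution.
p = 0 + (2/2)t = 0 + 1t
q = 7 - (2/2)t = 7 - 1t
for any integer t.

p = 0 + 1t, q = 7 - 1t for integer t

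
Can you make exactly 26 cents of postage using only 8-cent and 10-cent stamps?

We need non-negative x, y with 8x + 10y = 26.
gcd(8, 10) = 2 divides 26, so integer solutions exist.
Search for a non-negative one: x = 2 gives 10y = 26 - 16 = 10, so y = 1.
Check: 8·2 + 10·1 = 26 ✓

Yes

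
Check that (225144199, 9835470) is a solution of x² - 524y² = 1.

Compute x² = 225144199² = 50689910343351601
Compute 524y² = 524·9835470² = 524·96736470120900 = 50689910343351600
x² - 524y² = 50689910343351601 - 50689910343351600 = 1
Since this equals 1, (225144199, 9835470) is a solution.

Yes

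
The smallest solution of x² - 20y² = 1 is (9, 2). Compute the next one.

Solutions to x² - Dy² = 1 are generated by powers of (x₀ + y₀√D).
The next solution satisfies x₁ + y₁√20 = (x₀ + y₀√20)², giving:
x₁ = x₀² + 20y₀² = 9² + 20·2² = 81 + 80 = 161
y₁ = 2x₀y₀ = 2·9·2 = 36

Verify: 161² - 20·36² = 25921 - 25920 = 1 ✓

x = 161, y = 36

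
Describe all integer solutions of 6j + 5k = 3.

Step 1: Compute gcd(6, 5) = 1.
Since 1 divides 3, solutions exist.

Step 2: Find a particular solution using extended Euclidean algorithm.
We get j₀ = 3, k₀ = -3.
Check: 6*3 + 5*-3 = 3 = 3 ✓

Step 3: Write the general solution.
j = 3 + (5/1)t = 3 + 5t
k = -3 - (6/1)t = -3 - 6t
for any integer t.

j = 3 + 5t, k = -3 - 6t for integer t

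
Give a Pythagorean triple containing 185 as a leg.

We need the other leg and hypotenuse such that 185² + x² = c².
Take x = 672, c = 697: 185² + 672² = 34225 + 451584 = 485809 = 697² ✓
Triple: (185, 672, 697)

(185, 672, 697)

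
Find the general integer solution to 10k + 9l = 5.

Step 1: Compute gcd(10, 9) = 1.
Since 1 divides 5, solutions exist.

Step 2: Find a particular solution using extended Euclidean algorithm.
We get k₀ = 5, l₀ = -5.
Check: 10*5 + 9*-5 = 5 = 5 ✓

Step 3: Write the general solution.
k = 5 + (9/1)t = 5 + 9t
l = -5 - (10/1)t = -5 - 10t
for any integer t.

k = 5 + 9t, l = -5 - 10t for integer t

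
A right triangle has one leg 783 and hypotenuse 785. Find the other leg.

b² = c² - a² = 616225 - 613089 = 3136
b = 56

56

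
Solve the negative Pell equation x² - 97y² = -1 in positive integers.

We need x² = 97y² - 1. Try successive y:
y = 1: x² = 97·1² - 1 = 96, not a perfect square
y = 2: x² = 97·2² - 1 = 387, not a perfect square
y = 3: x² = 97·3² - 1 = 872, not a perfect square
...
y = 569: x² = 97·569² - 1 = 31404816 = 5604² ✓
Check: 5604² - 97·569² = 31404816 - 31404817 = -1 ✓

x = 5604, y = 569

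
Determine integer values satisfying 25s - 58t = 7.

Step 1: Check solvability.
gcd(25, 58) = 1
Since 1 divides 7, solutions exist.

Step 2: Apply extended Euclidean algorithm to find gcd.
We find integers such that 25*x0 + 58*y0 = 1

Step 3: Scale the particular solution.
Multiply by 7/1 = 7:
s = 49, t = 21

Step 4: Verify.
25*(49) - 58*(21) = 7 = 7 ✓

s = 49, t = 21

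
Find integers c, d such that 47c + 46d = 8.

Step 1: Check solvability.
gcd(47, 46) = 1
Since 1 divides 8, solutions exist.

Step 2: Apply extended Euclidean algorithm to find gcd.
We find integers such that 47*x0 + 46*y0 = 1

Step 3: Scale the particular solution.
Multiply by 8/1 = 8:
c = 8, d = -8

Step 4: Verify.
47*(8) + 46*(-8) = 8 = 8 ✓

c = 8, d = -8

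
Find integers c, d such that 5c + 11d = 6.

Step 1: Check solvability.
gcd(5, 11) = 1
Since 1 divides 6, solutions exist.

Step 2: Apply extended Euclidean algorithm to find gcd.
We find integers such that 5*x0 + 11*y0 = 1

Step 3: Scale the particular solution.
Multiply by 6/1 = 6:
c = -12, d = 6

Step 4: Verify.
5*(-12) + 11*(6) = 6 = 6 ✓

c = -12, d = 6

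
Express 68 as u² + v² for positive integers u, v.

We need to find integers u, v > 0 such that u² + v² = 68.
Trying u = 2: v² = 68 - 2² = 68 - 4 = 64
v = 8
Check: 2² + 8² = 4 + 64 = 68 ✓

68 = 2² + 8²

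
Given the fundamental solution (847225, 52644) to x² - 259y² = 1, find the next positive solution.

Solutions to x² - Dy² = 1 are generated by powers of (x₀ + y₀√D).
The next solution satisfies x₁ + y₁√259 = (x₀ + y₀√259)², giving:
x₁ = x₀² + 259y₀² = 847225² + 259·52644² = 717790200625 + 717790200624 = 1435580401249
y₁ = 2x₀y₀ = 2·847225·52644 = 89202625800

Verify: 1435580401249² - 259·89202625800² = 2060891088450239840760001 - 2060891088450239840760000 = 1 ✓

x = 1435580401249, y = 89202625800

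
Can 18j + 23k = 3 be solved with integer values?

Step 1: Compute gcd(18, 23).
gcd(18, 23) = 1

Step 2: Check divisibility.
Does 1 divide 3? 3 = 1 x 3, so yes.

By the theorem on linear Diophantine equations, 18j + 23k = 3 has integer solutions if and only if gcd(18, 23) divides 3. Since 1 | 3, solutions exist.

Yes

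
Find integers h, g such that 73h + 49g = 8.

Step 1: Check solvability.
gcd(73, 49) = 1
Since 1 divides 8, solutions exist.

Step 2: Apply extended Euclidean algorithm to find gcd.
We find integers such that 73*x0 + 49*y0 = 1

Step 3: Scale the particular solution.
Multiply by 8/1 = 8:
h = -16, g = 24

Step 4: Verify.
73*(-16) + 49*(24) = 8 = 8 ✓

h = -16, g = 24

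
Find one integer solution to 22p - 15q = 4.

Step 1: Check solvability.
gcd(22, 15) = 1
Since 1 divides 4, solutions exist.

Step 2: Apply extended Euclidean algorithm to find gcd.
We find integers such that 22*x0 + 15*y0 = 1

Step 3: Scale the particular solution.
Multiply by 4/1 = 4:
p = -8, q = -12

Step 4: Verify.
22*(-8) - 15*(-12) = 4 = 4 ✓

p = -8, q = -12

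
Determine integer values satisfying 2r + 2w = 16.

Step 1: Check solvability.
gcd(2, 2) = 2
Since 2 divides 16, solutions exist.

Step 2: Apply extended Euclidean algorithm to find gcd.
We find integers such that 2*x0 + 2*y0 = 2

Step 3: Scale the particular solution.
Multiply by 16/2 = 8:
r = 0, w = 8

Step 4: Verify.
2*(0) + 2*(8) = 16 = 16 ✓

r = 0, w = 8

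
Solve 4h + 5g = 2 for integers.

Step 1: Check solvability.
gcd(4, 5) = 1
Since 1 divides 2, solutions exist.

Step 2: Apply extended Euclidean algorithm to find gcd.
We find integers such that 4*x0 + 5*y0 = 1

Step 3: Scale the particular solution.
Multiply by 2/1 = 2:
h = -2, g = 2

Step 4: Verify.
4*(-2) + 5*(2) = 2 = 2 ✓

h = -2, g = 2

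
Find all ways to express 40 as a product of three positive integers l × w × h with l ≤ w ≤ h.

Iterate l from 1 to ⌊40^(1/3)⌋. For each l dividing 40, iterate w ≥ l with w dividing 40/l, and set h = 40/(l·w).
Triples found (6): (1×1×40), (1×2×20), (1×4×10), (1×5×8), (2×2×10), (2×4×5)

(1×1×40), (1×2×20), (1×4×10), (1×5×8), (2×2×10), (2×4×5)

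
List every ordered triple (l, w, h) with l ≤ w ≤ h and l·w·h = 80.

Iterate l from 1 to ⌊80^(1/3)⌋. For each l dividing 80, iterate w ≥ l with w dividing 80/l, and set h = 80/(l·w).
Triples found (9): (1×1×80), (1×2×40), (1×4×20), (1×5×16), (1×8×10), (2×2×20), (2×4×10), (2×5×8), (4×4×5)

(1×1×80), (1×2×40), (1×4×20), (1×5×16), (1×8×10), (2×2×20), (2×4×10), (2×5×8), (4×4×5)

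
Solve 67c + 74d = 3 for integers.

Step 1: Check solvability.
gcd(67, 74) = 1
Since 1 divides 3, solutions exist.

Step 2: Apply extended Euclidean algorithm to find gcd.
We find integers such that 67*x0 + 74*y0 = 1

Step 3: Scale the particular solution.
Multiply by 3/1 = 3:
c = 63, d = -57

Step 4: Verify.
67*(63) + 74*(-57) = 3 = 3 ✓

c = 63, d = -57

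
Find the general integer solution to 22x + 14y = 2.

Step 1: Compute gcd(22, 14) = 2.
Since 2 divides 2, solutions exist.

Step 2: Find a particular solution using extended Euclidean algorithm.
We get x₀ = 2, y₀ = -3.
Check: 22*2 + 14*-3 = 2 = 2 ✓

Step 3: Write the general solution.
x = 2 + (14/2)t = 2 + 7t
y = -3 - (22/2)t = -3 - 11t
for any integer t.

x = 2 + 7t, y = -3 - 11t for integer t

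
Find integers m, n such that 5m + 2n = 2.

Step 1: Check solvability.
gcd(5, 2) = 1
Since 1 divides 2, solutions exist.

Step 2: Apply extended Euclidean algorithm to find gcd.
We find integers such that 5*x0 + 2*y0 = 1

Step 3: Scale the particular solution.
Multiply by 2/1 = 2:
m = 2, n = -4

Step 4: Verify.
5*(2) + 2*(-4) = 2 = 2 ✓

m = 2, n = -4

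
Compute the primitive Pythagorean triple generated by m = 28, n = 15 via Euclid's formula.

a = m² - n² = 784 - 225 = 559
b = 2mn = 2·28·15 = 840
c = m² + n² = 784 + 225 = 1009
Verify: 559² + 840² = 312481 + 705600 = 1018081 = 1009² ✓

(559, 840, 1009)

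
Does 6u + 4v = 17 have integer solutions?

Step 1: Compute gcd(6, 4).
gcd(6, 4) = 2

Step 2: Check divisibility.
Does 2 divide 17? 17 = 2 x 8 + 1, so no.

By the theorem on linear Diophantine equations, 6u + 4v = 17 has integer solutions if and only if gcd(6, 4) divides 17. Since 2 does not divide 17, no solutions exist.

No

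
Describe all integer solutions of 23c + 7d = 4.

Step 1: Compute gcd(23, 7) = 1.
Since 1 divides 4, solutions exist.

Step 2: Find a particular solution using extended Euclidean algorithm.
We get c₀ = -12, d₀ = 40.
Check: 23*-12 + 7*40 = 4 = 4 ✓

Step 3: Write the general solution.
c = -12 + (7/1)t = -12 + 7t
d = 40 - (23/1)t = 40 - 23t
for any integer t.

c = -12 + 7t, d = 40 - 23t for integer t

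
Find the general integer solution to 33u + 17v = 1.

Step 1: Compute gcd(33, 17) = 1.
Since 1 divides 1, solutions exist.

Step 2: Find a particular solution using extended Euclidean algorithm.
We get u₀ = -1, v₀ = 2.
Check: 33*-1 + 17*2 = 1 = 1 ✓

Step 3: Write the general solution.
u = -1 + (17/1)t = -1 + 17t
v = 2 - (33/1)t = 2 - 33t
for any integer t.

u = -1 + 17t, v = 2 - 33t for integer t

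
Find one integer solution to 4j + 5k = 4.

Step 1: Check solvability.
gcd(4, 5) = 1
Since 1 divides 4, solutions exist.

Step 2: Apply extended Euclidean algorithm to find gcd.
We find integers such that 4*x0 + 5*y0 = 1

Step 3: Scale the particular solution.
Multiply by 4/1 = 4:
j = -4, k = 4

Step 4: Verify.
4*(-4) + 5*(4) = 4 = 4 ✓

j = -4, k = 4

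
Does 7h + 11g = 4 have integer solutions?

Step 1: Compute gcd(7, 11).
gcd(7, 11) = 1

Step 2: Check divisibility.
Does 1 divide 4? 4 = 1 x 4, so yes.

By the theorem on linear Diophantine equations, 7h + 11g = 4 has integer solutions if and only if gcd(7, 11) divides 4. Since 1 | 4, solutions exist.

Yes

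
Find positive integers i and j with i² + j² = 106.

We need to find integers i, j > 0 such that i² + j² = 106.
Trying i = 5: j² = 106 - 5² = 106 - 25 = 81
j = 9
Check: 5² + 9² = 25 + 81 = 106 ✓

106 = 5² + 9²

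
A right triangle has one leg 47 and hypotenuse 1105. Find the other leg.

b² = c² - a² = 1221025 - 2209 = 1218816
b = 1104

1104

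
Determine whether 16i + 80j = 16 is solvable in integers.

Step 1: Compute gcd(16, 80).
gcd(16, 80) = 16

Step 2: Check divisibility.
Does 16 divide 16? 16 = 16 x 1, so yes.

By the theorem on linear Diophantine equations, 16i + 80j = 16 has integer solutions if and only if gcd(16, 80) divides 16. Since 16 | 16, solutions exist.

Yes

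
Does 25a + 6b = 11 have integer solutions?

Step 1: Compute gcd(25, 6).
gcd(25, 6) = 1

Step 2: Check divisibility.
Does 1 divide 11? 11 = 1 x 11, so yes.

By the theorem on linear Diophantine equations, 25a + 6b = 11 has integer solutions if and only if gcd(25, 6) divides 11. Since 1 | 11, solutions exist.

Yes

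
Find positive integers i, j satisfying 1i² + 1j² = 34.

Try small values of i and check whether (34 - 1i²)/1 is a perfect square.
i = 5: 1·5² = 25, so 1j² = 34 - 25 = 9, giving j² = 9, j = 3.
Check: 1·5² + 1·3² = 25 + 9 = 34 ✓

i = 5, j = 3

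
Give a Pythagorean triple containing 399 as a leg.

We need the other leg and hypotenuse such that 399² + x² = c².
Take x = 40, c = 401: 399² + 40² = 159201 + 1600 = 160801 = 401² ✓
Triple: (399, 40, 401)

(399, 40, 401)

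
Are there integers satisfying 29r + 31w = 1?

Step 1: Compute gcd(29, 31).
gcd(29, 31) = 1

Step 2: Check divisibility.
Does 1 divide 1? 1 = 1 x 1, so yes.

By the theorem on linear Diophantine equations, 29r + 31w = 1 has integer solutions if and only if gcd(29, 31) divides 1. Since 1 | 1, solutions exist.

Yes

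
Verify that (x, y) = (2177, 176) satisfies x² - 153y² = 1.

Compute x² = 2177² = 4739329
Compute 153y² = 153·176² = 153·30976 = 4739328
x² - 153y² = 4739329 - 4739328 = 1
Since this equals 1, (2177, 176) is a solution.

Yes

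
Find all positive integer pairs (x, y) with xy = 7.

The positive divisors of 7 are: 1, 7.
Each divisor d gives the pair (d, 7/d):
(1, 7), (7, 1)

(1, 7), (7, 1)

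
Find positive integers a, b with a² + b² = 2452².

We need a² + b² = 2452² = 6012304.
Trying: 140² + 2448² = 19600 + 5992704 = 6012304 ✓

(140, 2448, 2452)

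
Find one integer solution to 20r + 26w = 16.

Step 1: Check solvability.
gcd(20, 26) = 2
Since 2 divides 16, solutions exist.

Step 2: Apply extended Euclidean algorithm to find gcd.
We find integers such that 20*x0 + 26*y0 = 2

Step 3: Scale the particular solution.
Multiply by 16/2 = 8:
r = 32, w = -24

Step 4: Verify.
20*(32) + 26*(-24) = 16 = 16 ✓

r = 32, w = -24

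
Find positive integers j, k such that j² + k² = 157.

Search for j with 157 - j² a perfect square.
j = 6: 157 - 6² = 157 - 36 = 121 = 11² ✓
So j = 6, k = 11.

j = 6, k = 11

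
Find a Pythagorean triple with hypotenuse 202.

We need a² + b² = 202² = 40804.
Trying: 198² + 40² = 39204 + 1600 = 40804 ✓

(198, 40, 202)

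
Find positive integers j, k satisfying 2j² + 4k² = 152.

Try small values of j and check whether (152 - 2j²)/4 is a perfect square.
j = 2: 2·2² = 8, so 4k² = 152 - 8 = 144, giving k² = 36, k = 6.
Check: 2·2² + 4·6² = 8 + 144 = 152 ✓

j = 2, k = 6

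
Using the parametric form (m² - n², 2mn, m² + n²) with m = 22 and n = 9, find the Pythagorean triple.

a = m² - n² = 484 - 81 = 403
b = 2mn = 2·22·9 = 396
c = m² + n² = 484 + 81 = 565
Verify: 403² + 396² = 162409 + 156816 = 319225 = 565² ✓

(403, 396, 565)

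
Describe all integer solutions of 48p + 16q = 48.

Step 1: Compute gcd(48, 16) = 16.
Since 16 divides 48, solutions exist.

Step 2: Find a particular solution using extended Euclidean algorithm.
We get p₀ = 0, q₀ = 3.
Check: 48*0 + 16*3 = 48 = 48 ✓

Step 3: Write the general solution.
p = 0 + (16/16)t = 0 + 1t
q = 3 - (48/16)t = 3 - 3t
for any integer t.

p = 0 + 1t, q = 3 - 3t for integer t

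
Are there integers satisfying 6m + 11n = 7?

Step 1: Compute gcd(6, 11).
gcd(6, 11) = 1

Step 2: Check divisibility.
Does 1 divide 7? 7 = 1 x 7, so yes.

By the theorem on linear Diophantine equations, 6m + 11n = 7 has integer solutions if and only if gcd(6, 11) divides 7. Since 1 | 7, solutions exist.

Yes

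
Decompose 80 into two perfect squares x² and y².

We need to find integers x, y > 0 such that x² + y² = 80.
Trying x = 4: y² = 80 - 4² = 80 - 16 = 64
y = 8
Check: 4² + 8² = 16 + 64 = 80 ✓

80 = 4² + 8²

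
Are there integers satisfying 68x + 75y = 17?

Step 1: Compute gcd(68, 75).
gcd(68, 75) = 1

Step 2: Check divisibility.
Does 1 divide 17? 17 = 1 x 17, so yes.

By the theorem on linear Diophantine equations, 68x + 75y = 17 has integer solutions if and only if gcd(68, 75) divides 17. Since 1 | 17, solutions exist.

Yes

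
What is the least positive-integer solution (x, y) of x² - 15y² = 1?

We seek the smallest positive integers (x, y) with x² - 15y² = 1, i.e., x² = 15y² + 1.
Try successive y values:
y = 1: x² = 15·1² + 1 = 16, x = 4 ✓

Verify: 4² - 15·1² = 16 - 15 = 1 ✓

x = 4, y = 1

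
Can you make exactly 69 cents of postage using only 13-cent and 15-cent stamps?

We need non-negative x, y with 13x + 15y = 69.
gcd(13, 15) = 1 divides 69, so integer solutions exist.
Search for a non-negative one: x = 3 gives 15y = 69 - 39 = 30, so y = 2.
Check: 13·3 + 15·2 = 69 ✓

Yes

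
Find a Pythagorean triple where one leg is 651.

We need the other leg and hypotenuse such that 651² + x² = c².
Take x = 260, c = 701: 651² + 260² = 423801 + 67600 = 491401 = 701² ✓
Triple: (651, 260, 701)

(651, 260, 701)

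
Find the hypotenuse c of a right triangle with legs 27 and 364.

c² = a² + b² = 27² + 364² = 729 + 132496 = 133225
c = sqrt(133225) = 365

365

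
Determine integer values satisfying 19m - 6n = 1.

Step 1: Check solvability.
gcd(19, 6) = 1
Since 1 divides 1, solutions exist.

Step 2: Apply extended Euclidean algorithm to find gcd.
We find integers such that 19*x0 + 6*y0 = 1

Step 3: Scale the particular solution.
Multiply by 1/1 = 1:
m = 1, n = 3

Step 4: Verify.
19*(1) - 6*(3) = 1 = 1 ✓

m = 1, n = 3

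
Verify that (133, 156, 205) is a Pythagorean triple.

Compute a² + b² = 133² + 156² = 17689 + 24336 = 42025
Compute c² = 205² = 42025
Since 42025 = 42025, confirmed.

Yes, it is a Pythagorean triple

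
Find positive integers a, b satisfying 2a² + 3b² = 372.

Try small values of a and check whether (372 - 2a²)/3 is a perfect square.
a = 6: 2·6² = 72, so 3b² = 372 - 72 = 300, giving b² = 100, b = 10.
Check: 2·6² + 3·10² = 72 + 300 = 372 ✓

a = 6, b = 10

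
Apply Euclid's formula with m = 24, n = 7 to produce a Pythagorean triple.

a = m² - n² = 24² - 7² = 576 - 49 = 527
b = 2mn = 2·24·7 = 336
c = m² + n² = 576 + 49 = 625
Verify: 527² + 336² = 277729 + 112896 = 390625 = 625² ✓

(527, 336, 625)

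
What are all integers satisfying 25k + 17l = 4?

Step 1: Compute gcd(25, 17) = 1.
Since 1 divides 4, solutions exist.

Step 2: Find a particular solution using extended Euclidean algorithm.
We get k₀ = -8, l₀ = 12.
Check: 25*-8 + 17*12 = 4 = 4 ✓

Step 3: Write the general solution.
k = -8 + (17/1)t = -8 + 17t
l = 12 - (25/1)t = 12 - 25t
for any integer t.

k = -8 + 17t, l = 12 - 25t for integer t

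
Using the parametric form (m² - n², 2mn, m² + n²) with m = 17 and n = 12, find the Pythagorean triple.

a = m² - n² = 289 - 144 = 145
b = 2mn = 2·17·12 = 408
c = m² + n² = 289 + 144 = 433
Verify: 145² + 408² = 21025 + 166464 = 187489 = 433² ✓

(145, 408, 433)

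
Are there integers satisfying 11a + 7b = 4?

Step 1: Compute gcd(11, 7).
gcd(11, 7) = 1

Step 2: Check divisibility.
Does 1 divide 4? 4 = 1 x 4, so yes.

By the theorem on linear Diophantine equations, 11a + 7b = 4 has integer solutions if and only if gcd(11, 7) divides 4. Since 1 | 4, solutions exist.

Yes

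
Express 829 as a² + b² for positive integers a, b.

We need to find integers a, b > 0 such that a² + b² = 829.
Trying a = 10: b² = 829 - 10² = 829 - 100 = 729
b = 27
Check: 10² + 27² = 100 + 729 = 829 ✓

829 = 10² + 27²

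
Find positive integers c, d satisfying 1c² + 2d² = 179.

Try small values of c and check whether (179 - 1c²)/2 is a perfect square.
c = 9: 1·9² = 81, so 2d² = 179 - 81 = 98, giving d² = 49, d = 7.
Check: 1·9² + 2·7² = 81 + 98 = 179 ✓

c = 9, d = 7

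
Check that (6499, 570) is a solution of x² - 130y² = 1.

Compute x² = 6499² = 42237001
Compute 130y² = 130·570² = 130·324900 = 42237000
x² - 130y² = 42237001 - 42237000 = 1
Since this equals 1, (6499, 570) is a solution.

Yes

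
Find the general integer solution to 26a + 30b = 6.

Step 1: Compute gcd(26, 30) = 2.
Since 2 divides 6, solutions exist.

Step 2: Find a particular solution using extended Euclidean algorithm.
We get a₀ = 21, b₀ = -18.
Check: 26*21 + 30*-18 = 6 = 6 ✓

Step 3: Write the general solution.
a = 21 + (30/2)t = 21 + 15t
b = -18 - (26/2)t = -18 - 13t
for any integer t.

a = 21 + 15t, b = -18 - 13t for integer t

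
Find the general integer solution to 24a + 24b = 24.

Step 1: Compute gcd(24, 24) = 24.
Since 24 divides 24, solutions exist.

Step 2: Find a particular solution using extended Euclidean algorithm.
We get a₀ = 0, b₀ = 1.
Check: 24*0 + 24*1 = 24 = 24 ✓

Step 3: Write the general solution.
a = 0 + (24/24)t = 0 + 1t
b = 1 - (24/24)t = 1 - 1t
for any integer t.

a = 0 + 1t, b = 1 - 1t for integer t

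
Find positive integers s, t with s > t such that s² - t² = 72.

Factor: s² - t² = (s+t)(s-t) = 72.
We need two factors of 72 with the same parity.
Use s+t = 36 and s-t = 2 (product 36·2 = 72).
Adding: 2s = 38, so s = 19.
Subtracting: 2t = 34, so t = 17.
Check: 19² - 17² = 361 - 289 = 72 ✓

s = 19, t = 17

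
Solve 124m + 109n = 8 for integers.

Step 1: Check solvability.
gcd(124, 109) = 1
Since 1 divides 8, solutions exist.

Step 2: Apply extended Euclidean algorithm to find gcd.
We find integers such that 124*x0 + 109*y0 = 1

Step 3: Scale the particular solution.
Multiply by 8/1 = 8:
m = -232, n = 264

Step 4: Verify.
124*(-232) + 109*(264) = 8 = 8 ✓

m = -232, n = 264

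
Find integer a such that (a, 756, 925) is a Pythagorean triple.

a² = c² - b² = 925² - 756² = 855625 - 571536 = 284089
a = sqrt(284089) = 533

533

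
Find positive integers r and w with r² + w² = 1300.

We need to find integers r, w > 0 such that r² + w² = 1300.
Trying r = 2: w² = 1300 - 2² = 1300 - 4 = 1296
w = 36
Check: 2² + 36² = 4 + 1296 = 1300 ✓

1300 = 2² + 36²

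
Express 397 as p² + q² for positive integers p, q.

We need to find integers p, q > 0 such that p² + q² = 397.
Trying p = 6: q² = 397 - 6² = 397 - 36 = 361
q = 19
Check: 6² + 19² = 36 + 361 = 397 ✓

397 = 6² + 19²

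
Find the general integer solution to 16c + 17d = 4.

Step 1: Compute gcd(16, 17) = 1.
Since 1 divides 4, solutions exist.

Step 2: Find a particular solution using extended Euclidean algorithm.
We get c₀ = -4, d₀ = 4.
Check: 16*-4 + 17*4 = 4 = 4 ✓

Step 3: Write the general solution.
c = -4 + (17/1)t = -4 + 17t
d = 4 - (16/1)t = 4 - 16t
for any integer t.

c = -4 + 17t, d = 4 - 16t for integer t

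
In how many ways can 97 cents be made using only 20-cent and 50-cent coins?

We need non-negative integers (x, y) with 20x + 50y = 97.
For each x from 0 to 4, check if (97 - 20x) is a non-negative multiple of 50.
Solutions (x, y): none
Count: 0

0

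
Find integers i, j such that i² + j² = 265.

We need to find integers i, j > 0 such that i² + j² = 265.
Trying i = 3: j² = 265 - 3² = 265 - 9 = 256
j = 16
Check: 3² + 16² = 9 + 256 = 265 ✓

265 = 3² + 16²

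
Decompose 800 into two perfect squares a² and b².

We need to find integers a, b > 0 such that a² + b² = 800.
Trying a = 4: b² = 800 - 4² = 800 - 16 = 784
b = 28
Check: 4² + 28² = 16 + 784 = 800 ✓

800 = 4² + 28²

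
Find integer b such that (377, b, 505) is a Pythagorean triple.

b² = c² - a² = 505² - 377² = 255025 - 142129 = 112896
b = sqrt(112896) = 336

336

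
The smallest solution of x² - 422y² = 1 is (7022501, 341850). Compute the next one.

Solutions to x² - Dy² = 1 are generated by powers of (x₀ + y₀√D).
The next solution satisfies x₁ + y₁√422 = (x₀ + y₀√422)², giving:
x₁ = x₀² + 422y₀² = 7022501² + 422·341850² = 49315520295001 + 49315520295000 = 98631040590001
y₁ = 2x₀y₀ = 2·7022501·341850 = 4801283933700

Verify: 98631040590001² - 422·4801283933700² = 9728082167866424810181180001 - 9728082167866424810181180000 = 1 ✓

x = 98631040590001, y = 4801283933700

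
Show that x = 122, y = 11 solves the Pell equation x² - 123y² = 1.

Compute x² = 122² = 14884
Compute 123y² = 123·11² = 123·121 = 14883
x² - 123y² = 14884 - 14883 = 1
Since this equals 1, (122, 11) is a solution.

Yes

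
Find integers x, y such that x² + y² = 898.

We need to find integers x, y > 0 such that x² + y² = 898.
Trying x = 13: y² = 898 - 13² = 898 - 169 = 729
y = 27
Check: 13² + 27² = 169 + 729 = 898 ✓

898 = 13² + 27²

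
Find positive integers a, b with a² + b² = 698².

We need a² + b² = 698² = 487204.
Trying: 598² + 360² = 357604 + 129600 = 487204 ✓

(598, 360, 698)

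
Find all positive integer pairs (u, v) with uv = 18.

The positive divisors of 18 are: 1, 2, 3, 6, 9, 18.
Each divisor d gives the pair (d, 18/d):
(1, 18), (2, 9), (3, 6), (6, 3), (9, 2), (18, 1)

(1, 18), (2, 9), (3, 6), (6, 3), (9, 2), (18, 1)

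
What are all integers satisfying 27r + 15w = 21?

Step 1: Compute gcd(27, 15) = 3.
Since 3 divides 21, solutions exist.

Step 2: Find a particular solution using extended Euclidean algorithm.
We get r₀ = -7, w₀ = 14.
Check: 27*-7 + 15*14 = 21 = 21 ✓

Step 3: Write the general solution.
r = -7 + (15/3)t = -7 + 5t
w = 14 - (27/3)t = 14 - 9t
for any integer t.

r = -7 + 5t, w = 14 - 9t for integer t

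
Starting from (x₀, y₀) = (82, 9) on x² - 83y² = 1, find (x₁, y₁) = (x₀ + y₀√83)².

Solutions to x² - Dy² = 1 are generated by powers of (x₀ + y₀√D).
The next solution satisfies x₁ + y₁√83 = (x₀ + y₀√83)², giving:
x₁ = x₀² + 83y₀² = 82² + 83·9² = 6724 + 6723 = 13447
y₁ = 2x₀y₀ = 2·82·9 = 1476

Verify: 13447² - 83·1476² = 180821809 - 180821808 = 1 ✓

x = 13447, y = 1476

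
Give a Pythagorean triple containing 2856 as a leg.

We need the other leg and hypotenuse such that 2856² + x² = c².
Take x = 608, c = 2920: 2856² + 608² = 8156736 + 369664 = 8526400 = 2920² ✓
Triple: (2856, 608, 2920)

(2856, 608, 2920)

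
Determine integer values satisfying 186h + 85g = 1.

Step 1: Check solvability.
gcd(186, 85) = 1
Since 1 divides 1, solutions exist.

Step 2: Apply extended Euclidean algorithm to find gcd.
We find integers such that 186*x0 + 85*y0 = 1

Step 3: Scale the particular solution.
Multiply by 1/1 = 1:
h = 16, g = -35

Step 4: Verify.
186*(16) + 85*(-35) = 1 = 1 ✓

h = 16, g = -35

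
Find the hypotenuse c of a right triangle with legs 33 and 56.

c² = a² + b² = 33² + 56² = 1089 + 3136 = 4225
c = 65

65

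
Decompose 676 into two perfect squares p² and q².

We need to find integers p, q > 0 such that p² + q² = 676.
Trying p = 10: q² = 676 - 10² = 676 - 100 = 576
q = 24
Check: 10² + 24² = 100 + 576 = 676 ✓

676 = 10² + 24²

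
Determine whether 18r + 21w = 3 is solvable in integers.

Step 1: Compute gcd(18, 21).
gcd(18, 21) = 3

Step 2: Check divisibility.
Does 3 divide 3? 3 = 3 x 1, so yes.

By the theorem on linear Diophantine equations, 18r + 21w = 3 has integer solutions if and only if gcd(18, 21) divides 3. Since 3 | 3, solutions exist.

Yes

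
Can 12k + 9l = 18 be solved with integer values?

Step 1: Compute gcd(12, 9).
gcd(12, 9) = 3

Step 2: Check divisibility.
Does 3 divide 18? 18 = 3 x 6, so yes.

By the theorem on linear Diophantine equations, 12k + 9l = 18 has integer solutions if and only if gcd(12, 9) divides 18. Since 3 | 18, solutions exist.

Yes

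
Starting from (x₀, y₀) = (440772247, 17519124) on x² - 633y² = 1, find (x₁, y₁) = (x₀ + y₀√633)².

Solutions to x² - Dy² = 1 are generated by powers of (x₀ + y₀√D).
The next solution satisfies x₁ + y₁√633 = (x₀ + y₀√633)², giving:
x₁ = x₀² + 633y₀² = 440772247² + 633·17519124² = 194280173725429009 + 194280173725429008 = 388560347450858017
y₁ = 2x₀y₀ = 2·440772247·17519124 = 15443887301903256

Verify: 388560347450858017² - 633·15443887301903256² = 150979143611131504269776749493172289 - 150979143611131504269776749493172288 = 1 ✓

x = 388560347450858017, y = 15443887301903256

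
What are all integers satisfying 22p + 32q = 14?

Step 1: Compute gcd(22, 32) = 2.
Since 2 divides 14, solutions exist.

Step 2: Find a particular solution using extended Euclidean algorithm.
We get p₀ = 21, q₀ = -14.
Check: 22*21 + 32*-14 = 14 = 14 ✓

Step 3: Write the general solution.
p = 21 + (32/2)t = 21 + 16t
q = -14 - (22/2)t = -14 - 11t
for any integer t.

p = 21 + 16t, q = -14 - 11t for integer t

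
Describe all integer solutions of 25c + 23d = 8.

Step 1: Compute gcd(25, 23) = 1.
Since 1 divides 8, solutions exist.

Step 2: Find a particular solution using extended Euclidean algorithm.
We get c₀ = -88, d₀ = 96.
Check: 25*-88 + 23*96 = 8 = 8 ✓

Step 3: Write the general solution.
c = -88 + (23/1)t = -88 + 23t
d = 96 - (25/1)t = 96 - 25t
for any integer t.

c = -88 + 23t, d = 96 - 25t for integer t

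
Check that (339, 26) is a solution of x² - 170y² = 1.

Compute x² = 339² = 114921
Compute 170y² = 170·26² = 170·676 = 114920
x² - 170y² = 114921 - 114920 = 1
Since this equals 1, (339, 26) is a solution.

Yes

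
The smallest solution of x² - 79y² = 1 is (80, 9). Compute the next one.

Solutions to x² - Dy² = 1 are generated by powers of (x₀ + y₀√D).
The next solution satisfies x₁ + y₁√79 = (x₀ + y₀√79)², giving:
x₁ = x₀² + 79y₀² = 80² + 79·9² = 6400 + 6399 = 12799
y₁ = 2x₀y₀ = 2·80·9 = 1440

Verify: 12799² - 79·1440² = 163814401 - 163814400 = 1 ✓

x = 12799, y = 1440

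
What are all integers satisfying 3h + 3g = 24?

Step 1: Compute gcd(3, 3) = 3.
Since 3 divides 24, solutions exist.

Step 2: Find a particular solution using extended Euclidean algorithm.
We get h₀ = 0, g₀ = 8.
Check: 3*0 + 3*8 = 24 = 24 ✓

Step 3: Write the general solution.
h = 0 + (3/3)t = 0 + 1t
g = 8 - (3/3)t = 8 - 1t
for any integer t.

h = 0 + 1t, g = 8 - 1t for integer t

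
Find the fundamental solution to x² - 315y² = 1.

We seek the smallest positive integers (x, y) with x² - 315y² = 1, i.e., x² = 315y² + 1.
Try successive y values:
y = 1: x² = 315·1² + 1 = 316, not a perfect square
y = 2: x² = 315·2² + 1 = 1261, not a perfect square
y = 3: x² = 315·3² + 1 = 2836, not a perfect square
... continuing the search (or via continued fractions) ...
y = 4: x² = 315·4² + 1 = 5041, x = 71 ✓

Verify: 71² - 315·4² = 5041 - 5040 = 1 ✓

x = 71, y = 4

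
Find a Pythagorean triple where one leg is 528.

We need the other leg and hypotenuse such that 528² + x² = c².
Take x = 455, c = 697: 528² + 455² = 278784 + 207025 = 485809 = 697² ✓
Triple: (455, 528, 697)

(455, 528, 697)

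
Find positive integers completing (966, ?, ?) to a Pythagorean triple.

We need the other leg and hypotenuse such that 966² + x² = c².
Take x = 1440, c = 1734: 966² + 1440² = 933156 + 2073600 = 3006756 = 1734² ✓
Triple: (966, 1440, 1734)

(966, 1440, 1734)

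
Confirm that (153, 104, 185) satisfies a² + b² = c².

Compute a² + b² = 153² + 104² = 23409 + 10816 = 34225
Compute c² = 185² = 34225
Since 34225 = 34225, confirmed.

Yes, it is a Pythagorean triple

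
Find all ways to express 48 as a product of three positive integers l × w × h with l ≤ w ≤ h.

Iterate l from 1 to ⌊48^(1/3)⌋. For each l dividing 48, iterate w ≥ l with w dividing 48/l, and set h = 48/(l·w).
Triples found (9): (1×1×48), (1×2×24), (1×3×16), (1×4×12), (1×6×8), (2×2×12), (2×3×8), (2×4×6), (3×4×4)

(1×1×48), (1×2×24), (1×3×16), (1×4×12), (1×6×8), (2×2×12), (2×3×8), (2×4×6), (3×4×4)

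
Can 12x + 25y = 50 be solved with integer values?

Step 1: Compute gcd(12, 25).
gcd(12, 25) = 1

Step 2: Check divisibility.
Does 1 divide 50? 50 = 1 x 50, so yes.

By the theorem on linear Diophantine equations, 12x + 25y = 50 has integer solutions if and only if gcd(12, 25) divides 50. Since 1 | 50, solutions exist.

Yes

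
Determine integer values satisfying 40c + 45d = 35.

Step 1: Check solvability.
gcd(40, 45) = 5
Since 5 divides 35, solutions exist.

Step 2: Apply extended Euclidean algorithm to find gcd.
We find integers such that 40*x0 + 45*y0 = 5

Step 3: Scale the particular solution.
Multiply by 35/5 = 7:
c = -7, d = 7

Step 4: Verify.
40*(-7) + 45*(7) = 35 = 35 ✓

c = -7, d = 7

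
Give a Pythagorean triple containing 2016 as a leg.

We need the other leg and hypotenuse such that 2016² + x² = c².
Take x = 10488, c = 10680: 2016² + 10488² = 4064256 + 109998144 = 114062400 = 10680² ✓
Triple: (10488, 2016, 10680)

(10488, 2016, 10680)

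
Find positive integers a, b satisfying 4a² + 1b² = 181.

Try small values of a and check whether (181 - 4a²)/1 is a perfect square.
a = 5: 4·5² = 100, so 1b² = 181 - 100 = 81, giving b² = 81, b = 9.
Check: 4·5² + 1·9² = 100 + 81 = 181 ✓

a = 5, b = 9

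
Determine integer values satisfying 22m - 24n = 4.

Step 1: Check solvability.
gcd(22, 24) = 2
Since 2 divides 4, solutions exist.

Step 2: Apply extended Euclidean algorithm to find gcd.
We find integers such that 22*x0 + 24*y0 = 2

Step 3: Scale the particular solution.
Multiply by 4/2 = 2:
m = -2, n = -2

Step 4: Verify.
22*(-2) - 24*(-2) = 4 = 4 ✓

m = -2, n = -2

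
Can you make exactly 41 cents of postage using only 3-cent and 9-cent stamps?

We need non-negative x, y with 3x + 9y = 41.
gcd(3, 9) = 3, and 3 does not divide 41.
No integer solutions exist, so certainly no non-negative ones.

No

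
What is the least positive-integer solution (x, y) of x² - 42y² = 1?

We seek the smallest positive integers (x, y) with x² - 42y² = 1, i.e., x² = 42y² + 1.
Try successive y values:
y = 1: x² = 42·1² + 1 = 43, not a perfect square
y = 2: x² = 42·2² + 1 = 169, x = 13 ✓

Verify: 13² - 42·2² = 169 - 168 = 1 ✓

x = 13, y = 2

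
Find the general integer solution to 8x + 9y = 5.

Step 1: Compute gcd(8, 9) = 1.
Since 1 divides 5, solutions exist.

Step 2: Find a particular solution using extended Euclidean algorithm.
We get x₀ = -5, y₀ = 5.
Check: 8*-5 + 9*5 = 5 = 5 ✓

Step 3: Write the general solution.
x = -5 + (9/1)t = -5 + 9t
y = 5 - (8/1)t = 5 - 8t
for any integer t.

x = -5 + 9t, y = 5 - 8t for integer t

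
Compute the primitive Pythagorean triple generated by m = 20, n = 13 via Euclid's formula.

a = m² - n² = 20² - 13² = 400 - 169 = 231
b = 2mn = 2·20·13 = 520
c = m² + n² = 400 + 169 = 569
Verify: 231² + 520² = 53361 + 270400 = 323761 = 569² ✓

(231, 520, 569)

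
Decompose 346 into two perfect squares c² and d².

We need to find integers c, d > 0 such that c² + d² = 346.
Trying c = 11: d² = 346 - 11² = 346 - 121 = 225
d = 15
Check: 11² + 15² = 121 + 225 = 346 ✓

346 = 11² + 15²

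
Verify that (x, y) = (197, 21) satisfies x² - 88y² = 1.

Compute x² = 197² = 38809
Compute 88y² = 88·21² = 88·441 = 38808
x² - 88y² = 38809 - 38808 = 1
Since this equals 1, (197, 21) is a solution.

Yes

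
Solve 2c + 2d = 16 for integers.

Step 1: Check solvability.
gcd(2, 2) = 2
Since 2 divides 16, solutions exist.

Step 2: Apply extended Euclidean algorithm to find gcd.
We find integers such that 2*x0 + 2*y0 = 2

Step 3: Scale the particular solution.
Multiply by 16/2 = 8:
c = 0, d = 8

Step 4: Verify.
2*(0) + 2*(8) = 16 = 16 ✓

c = 0, d = 8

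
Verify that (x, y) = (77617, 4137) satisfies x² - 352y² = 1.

Compute x² = 77617² = 6024398689
Compute 352y² = 352·4137² = 352·17114769 = 6024398688
x² - 352y² = 6024398689 - 6024398688 = 1
Since this equals 1, (77617, 4137) is a solution.

Yes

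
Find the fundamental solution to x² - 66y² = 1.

We seek the smallest positive integers (x, y) with x² - 66y² = 1, i.e., x² = 66y² + 1.
Try successive y values:
y = 1: x² = 66·1² + 1 = 67, not a perfect square
y = 2: x² = 66·2² + 1 = 265, not a perfect square
y = 3: x² = 66·3² + 1 = 595, not a perfect square
... continuing the search (or via continued fractions) ...
y = 8: x² = 66·8² + 1 = 4225, x = 65 ✓

Verify: 65² - 66·8² = 4225 - 4224 = 1 ✓

x = 65, y = 8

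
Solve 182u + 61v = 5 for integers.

Step 1: Check solvability.
gcd(182, 61) = 1
Since 1 divides 5, solutions exist.

Step 2: Apply extended Euclidean algorithm to find gcd.
We find integers such that 182*x0 + 61*y0 = 1

Step 3: Scale the particular solution.
Multiply by 5/1 = 5:
u = -5, v = 15

Step 4: Verify.
182*(-5) + 61*(15) = 5 = 5 ✓

u = -5, v = 15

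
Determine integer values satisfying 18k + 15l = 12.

Step 1: Check solvability.
gcd(18, 15) = 3
Since 3 divides 12, solutions exist.

Step 2: Apply extended Euclidean algorithm to find gcd.
We find integers such that 18*x0 + 15*y0 = 3

Step 3: Scale the particular solution.
Multiply by 12/3 = 4:
k = 4, l = -4

Step 4: Verify.
18*(4) + 15*(-4) = 12 = 12 ✓

k = 4, l = -4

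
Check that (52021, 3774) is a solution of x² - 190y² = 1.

Compute x² = 52021² = 2706184441
Compute 190y² = 190·3774² = 190·14243076 = 2706184440
x² - 190y² = 2706184441 - 2706184440 = 1
Since this equals 1, (52021, 3774) is a solution.

Yes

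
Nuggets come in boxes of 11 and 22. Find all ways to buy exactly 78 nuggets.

We need non-negative integers (x, y) with 11x + 22y = 78.
For each x in 0..7, check if 78 - 11x is a non-negative multiple of 22.
No x yields an integer y ≥ 0.

No solution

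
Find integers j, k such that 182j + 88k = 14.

Step 1: Check solvability.
gcd(182, 88) = 2
Since 2 divides 14, solutions exist.

Step 2: Apply extended Euclidean algorithm to find gcd.
We find integers such that 182*x0 + 88*y0 = 2

Step 3: Scale the particular solution.
Multiply by 14/2 = 7:
j = 105, k = -217

Step 4: Verify.
182*(105) + 88*(-217) = 14 = 14 ✓

j = 105, k = -217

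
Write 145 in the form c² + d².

We need to find integers c, d > 0 such that c² + d² = 145.
Trying c = 1: d² = 145 - 1² = 145 - 1 = 144
d = 12
Check: 1² + 12² = 1 + 144 = 145 ✓

145 = 1² + 12²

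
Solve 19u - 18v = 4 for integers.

Step 1: Check solvability.
gcd(19, 18) = 1
Since 1 divides 4, solutions exist.

Step 2: Apply extended Euclidean algorithm to find gcd.
We find integers such that 19*x0 + 18*y0 = 1

Step 3: Scale the particular solution.
Multiply by 4/1 = 4:
u = 4, v = 4

Step 4: Verify.
19*(4) - 18*(4) = 4 = 4 ✓

u = 4, v = 4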